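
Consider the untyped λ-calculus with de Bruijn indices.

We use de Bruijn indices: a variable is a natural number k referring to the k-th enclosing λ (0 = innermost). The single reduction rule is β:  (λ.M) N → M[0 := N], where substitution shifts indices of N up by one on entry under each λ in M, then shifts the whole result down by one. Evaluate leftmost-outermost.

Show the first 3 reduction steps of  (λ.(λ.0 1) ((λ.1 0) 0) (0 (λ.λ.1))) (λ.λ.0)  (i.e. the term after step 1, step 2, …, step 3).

  start: (λ.(λ.0 1) ((λ.1 0) 0) (0 (λ.λ.1))) (λ.λ.0)
  [1] (λ.0 (λ.λ.0)) ((λ.(λ.λ.0) 0) (λ.λ.0)) ((λ.λ.0) (λ.λ.1))
  [2] (λ.(λ.λ.0) 0) (λ.λ.0) (λ.λ.0) ((λ.λ.0) (λ.λ.1))
  [3] (λ.λ.0) (λ.λ.0) (λ.λ.0) ((λ.λ.0) (λ.λ.1))

Answer: after 3 steps: (λ.λ.0) (λ.λ.0) (λ.λ.0) ((λ.λ.0) (λ.λ.1))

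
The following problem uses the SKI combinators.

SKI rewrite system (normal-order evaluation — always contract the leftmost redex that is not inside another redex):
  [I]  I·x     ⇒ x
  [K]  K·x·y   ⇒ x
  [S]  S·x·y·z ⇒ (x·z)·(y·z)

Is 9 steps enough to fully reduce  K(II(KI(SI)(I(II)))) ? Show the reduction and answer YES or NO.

  start: K(II(KI(SI)(I(II))))
  step 1: K(I(KI(SI)(I(II))))
  step 2: K(KI(SI)(I(II)))
  step 3: K(I(I(II)))
  step 4: K(I(II))
  step 5: K(II)
  step 6: KI

Answer: YES — reaches normal form KI in 6 ≤ 9 steps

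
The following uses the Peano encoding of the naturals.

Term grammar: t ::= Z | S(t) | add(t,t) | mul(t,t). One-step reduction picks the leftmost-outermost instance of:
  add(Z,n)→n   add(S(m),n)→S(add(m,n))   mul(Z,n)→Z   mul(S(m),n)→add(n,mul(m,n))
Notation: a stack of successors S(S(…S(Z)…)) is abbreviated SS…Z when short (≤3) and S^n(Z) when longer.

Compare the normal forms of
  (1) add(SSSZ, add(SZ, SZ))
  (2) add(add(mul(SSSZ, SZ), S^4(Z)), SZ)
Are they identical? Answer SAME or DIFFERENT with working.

Answer: DIFFERENT — A ⇓ S^5(Z), B ⇓ S^8(Z)

Derivation:
Term A:
  start: add(SSSZ, add(SZ, SZ))
  step 1: S(add(SSZ, add(SZ, SZ)))
  step 2: S(S(add(SZ, add(SZ, SZ))))
  step 3: S(S(S(add(Z, add(SZ, SZ)))))
  step 4: S(S(S(add(SZ, SZ))))
  step 5: S(S(S(S(add(Z, SZ)))))
  step 6: S^5(Z)

Term B:
  start: add(add(mul(SSSZ, SZ), S^4(Z)), SZ)
  step 1: add(add(add(SZ, mul(SSZ, SZ)), S^4(Z)), SZ)
  step 2: add(add(S(add(Z, mul(SSZ, SZ))), S^4(Z)), SZ)
  step 3: add(S(add(add(Z, mul(SSZ, SZ)), S^4(Z))), SZ)
  step 4: S(add(add(add(Z, mul(SSZ, SZ)), S^4(Z)), SZ))
  step 5: S(add(add(mul(SSZ, SZ), S^4(Z)), SZ))
  step 6: S(add(add(add(SZ, mul(SZ, SZ)), S^4(Z)), SZ))
  step 7: S(add(add(S(add(Z, mul(SZ, SZ))), S^4(Z)), SZ))
  step 8: S(add(S(add(add(Z, mul(SZ, SZ)), S^4(Z))), SZ))
  step 9: S(S(add(add(add(Z, mul(SZ, SZ)), S^4(Z)), SZ)))
  step 10: S(S(add(add(mul(SZ, SZ), S^4(Z)), SZ)))
  step 11: S(S(add(add(add(SZ, mul(Z, SZ)), S^4(Z)), SZ)))
  step 12: S(S(add(add(S(add(Z, mul(Z, SZ))), S^4(Z)), SZ)))
  step 13: S(S(add(S(add(add(Z, mul(Z, SZ)), S^4(Z))), SZ)))
  step 14: S(S(S(add(add(add(Z, mul(Z, SZ)), S^4(Z)), SZ))))
  step 15: S(S(S(add(add(mul(Z, SZ), S^4(Z)), SZ))))
  step 16: S(S(S(add(add(Z, S^4(Z)), SZ))))
  step 17: S(S(S(add(S^4(Z), SZ))))
  step 18: S(S(S(S(add(SSSZ, SZ)))))
  step 19: S(S(S(S(S(add(SSZ, SZ))))))
  step 20: S(S(S(S(S(S(add(SZ, SZ)))))))
  step 21: S(S(S(S(S(S(S(add(Z, SZ))))))))
  step 22: S^8(Z)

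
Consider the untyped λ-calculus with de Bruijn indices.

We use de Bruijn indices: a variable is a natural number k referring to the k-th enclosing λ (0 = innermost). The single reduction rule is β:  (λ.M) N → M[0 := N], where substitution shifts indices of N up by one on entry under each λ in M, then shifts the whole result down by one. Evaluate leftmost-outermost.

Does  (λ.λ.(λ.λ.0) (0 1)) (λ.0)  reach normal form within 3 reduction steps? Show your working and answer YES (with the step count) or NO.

  start: (λ.λ.(λ.λ.0) (0 1)) (λ.0)
  step 1: λ.(λ.λ.0) (0 (λ.0))
  step 2: λ.λ.0

Answer: YES — reaches normal form λ.λ.0 in 2 ≤ 3 steps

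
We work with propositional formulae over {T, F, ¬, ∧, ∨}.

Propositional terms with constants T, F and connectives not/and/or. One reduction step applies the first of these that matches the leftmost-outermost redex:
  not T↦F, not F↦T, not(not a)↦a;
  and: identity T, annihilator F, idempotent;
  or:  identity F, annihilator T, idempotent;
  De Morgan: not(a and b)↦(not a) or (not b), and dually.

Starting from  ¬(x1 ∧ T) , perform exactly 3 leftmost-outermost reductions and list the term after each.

Answer: after 3 steps: ¬x1

Reduction:
  start: ¬(x1 ∧ T)
  [1] ¬x1 ∨ ¬T
  [2] ¬x1 ∨ F
  [3] ¬x1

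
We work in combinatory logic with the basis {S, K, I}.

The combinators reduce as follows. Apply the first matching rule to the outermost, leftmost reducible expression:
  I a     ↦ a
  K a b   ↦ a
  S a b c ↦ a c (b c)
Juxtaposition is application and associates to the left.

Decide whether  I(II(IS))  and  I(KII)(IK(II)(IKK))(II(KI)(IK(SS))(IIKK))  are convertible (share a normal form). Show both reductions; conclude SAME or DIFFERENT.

Answer: DIFFERENT — A ⇓ S, B ⇓ KK

Derivation:
Term A:
  start: I(II(IS))
  →1  II(IS)
  →2  I(IS)
  →3  IS
  →4  S

Term B:
  start: I(KII)(IK(II)(IKK))(II(KI)(IK(SS))(IIKK))
  →1  KII(IK(II)(IKK))(II(KI)(IK(SS))(IIKK))
  →2  I(IK(II)(IKK))(II(KI)(IK(SS))(IIKK))
  →3  IK(II)(IKK)(II(KI)(IK(SS))(IIKK))
  →4  K(II)(IKK)(II(KI)(IK(SS))(IIKK))
  →5  II(II(KI)(IK(SS))(IIKK))
  →6  I(II(KI)(IK(SS))(IIKK))
  →7  II(KI)(IK(SS))(IIKK)
  →8  I(KI)(IK(SS))(IIKK)
  →9  KI(IK(SS))(IIKK)
  →10  I(IIKK)
  →11  IIKK
  →12  IKK
  →13  KK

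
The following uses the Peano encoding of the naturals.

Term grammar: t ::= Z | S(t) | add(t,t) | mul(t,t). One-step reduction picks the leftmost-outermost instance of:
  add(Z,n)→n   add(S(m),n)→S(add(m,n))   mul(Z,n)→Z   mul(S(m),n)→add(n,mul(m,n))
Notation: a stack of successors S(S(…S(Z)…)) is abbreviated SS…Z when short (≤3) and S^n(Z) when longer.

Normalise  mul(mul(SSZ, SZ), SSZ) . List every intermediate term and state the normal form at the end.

  start: mul(mul(SSZ, SZ), SSZ)
  →1  mul(add(SZ, mul(SZ, SZ)), SSZ)
  →2  mul(S(add(Z, mul(SZ, SZ))), SSZ)
  →3  add(SSZ, mul(add(Z, mul(SZ, SZ)), SSZ))
  →4  S(add(SZ, mul(add(Z, mul(SZ, SZ)), SSZ)))
  →5  S(S(add(Z, mul(add(Z, mul(SZ, SZ)), SSZ))))
  →6  S(S(mul(add(Z, mul(SZ, SZ)), SSZ)))
  →7  S(S(mul(mul(SZ, SZ), SSZ)))
  →8  S(S(mul(add(SZ, mul(Z, SZ)), SSZ)))
  →9  S(S(mul(S(add(Z, mul(Z, SZ))), SSZ)))
  →10  S(S(add(SSZ, mul(add(Z, mul(Z, SZ)), SSZ))))
  →11  S(S(S(add(SZ, mul(add(Z, mul(Z, SZ)), SSZ)))))
  →12  S(S(S(S(add(Z, mul(add(Z, mul(Z, SZ)), SSZ))))))
  →13  S(S(S(S(mul(add(Z, mul(Z, SZ)), SSZ)))))
  →14  S(S(S(S(mul(mul(Z, SZ), SSZ)))))
  →15  S(S(S(S(mul(Z, SSZ)))))
  →16  S^4(Z)

Answer: normal form = S^4(Z)  (in 16 steps)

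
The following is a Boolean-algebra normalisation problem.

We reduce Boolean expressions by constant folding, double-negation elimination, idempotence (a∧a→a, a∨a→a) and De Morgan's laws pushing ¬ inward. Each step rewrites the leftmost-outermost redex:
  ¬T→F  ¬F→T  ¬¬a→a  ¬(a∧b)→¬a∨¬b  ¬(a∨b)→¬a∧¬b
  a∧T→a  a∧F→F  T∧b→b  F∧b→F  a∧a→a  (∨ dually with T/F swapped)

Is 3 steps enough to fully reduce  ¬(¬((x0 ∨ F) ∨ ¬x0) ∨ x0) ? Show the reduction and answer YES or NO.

  start: ¬(¬((x0 ∨ F) ∨ ¬x0) ∨ x0)
  step 1: ¬¬((x0 ∨ F) ∨ ¬x0) ∧ ¬x0
  step 2: ((x0 ∨ F) ∨ ¬x0) ∧ ¬x0
  step 3: (x0 ∨ ¬x0) ∧ ¬x0

Answer: YES — reaches normal form (x0 ∨ ¬x0) ∧ ¬x0 in 3 ≤ 3 steps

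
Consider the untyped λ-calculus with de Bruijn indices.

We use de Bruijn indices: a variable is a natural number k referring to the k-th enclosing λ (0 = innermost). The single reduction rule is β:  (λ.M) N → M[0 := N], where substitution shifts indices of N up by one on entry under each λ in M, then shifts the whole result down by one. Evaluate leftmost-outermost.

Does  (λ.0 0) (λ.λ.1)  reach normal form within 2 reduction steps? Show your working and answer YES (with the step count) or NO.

  start: (λ.0 0) (λ.λ.1)
  →1  (λ.λ.1) (λ.λ.1)
  →2  λ.λ.λ.1

Answer: YES — reaches normal form λ.λ.λ.1 in 2 ≤ 2 steps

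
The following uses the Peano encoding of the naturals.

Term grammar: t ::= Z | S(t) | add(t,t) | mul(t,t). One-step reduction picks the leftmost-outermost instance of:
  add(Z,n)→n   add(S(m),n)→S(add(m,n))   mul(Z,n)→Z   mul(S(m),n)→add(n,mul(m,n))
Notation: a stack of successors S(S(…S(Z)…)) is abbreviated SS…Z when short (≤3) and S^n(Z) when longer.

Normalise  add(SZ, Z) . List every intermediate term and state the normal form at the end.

  start: add(SZ, Z)
  [1] S(add(Z, Z))
  [2] SZ

Answer: normal form = SZ  (in 2 steps)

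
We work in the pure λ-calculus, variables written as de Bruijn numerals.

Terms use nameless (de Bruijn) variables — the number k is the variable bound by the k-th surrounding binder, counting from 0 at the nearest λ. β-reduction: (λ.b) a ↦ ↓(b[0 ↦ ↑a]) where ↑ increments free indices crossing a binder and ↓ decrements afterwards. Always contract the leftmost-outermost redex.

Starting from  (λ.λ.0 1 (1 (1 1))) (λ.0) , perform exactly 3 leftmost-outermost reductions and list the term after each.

  start: (λ.λ.0 1 (1 (1 1))) (λ.0)
  →1  λ.0 (λ.0) ((λ.0) ((λ.0) (λ.0)))
  →2  λ.0 (λ.0) ((λ.0) (λ.0))
  →3  λ.0 (λ.0) (λ.0)

Answer: after 3 steps: λ.0 (λ.0) (λ.0)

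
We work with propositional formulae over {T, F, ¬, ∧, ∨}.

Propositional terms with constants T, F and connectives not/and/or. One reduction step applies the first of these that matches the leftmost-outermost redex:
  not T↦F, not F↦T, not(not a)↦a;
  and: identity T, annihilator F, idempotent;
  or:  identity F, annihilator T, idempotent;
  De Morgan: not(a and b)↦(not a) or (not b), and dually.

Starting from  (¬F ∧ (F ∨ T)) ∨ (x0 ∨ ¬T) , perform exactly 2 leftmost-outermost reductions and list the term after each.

  start: (¬F ∧ (F ∨ T)) ∨ (x0 ∨ ¬T)
  step 1: (T ∧ (F ∨ T)) ∨ (x0 ∨ ¬T)
  step 2: (F ∨ T) ∨ (x0 ∨ ¬T)

Answer: after 2 steps: (F ∨ T) ∨ (x0 ∨ ¬T)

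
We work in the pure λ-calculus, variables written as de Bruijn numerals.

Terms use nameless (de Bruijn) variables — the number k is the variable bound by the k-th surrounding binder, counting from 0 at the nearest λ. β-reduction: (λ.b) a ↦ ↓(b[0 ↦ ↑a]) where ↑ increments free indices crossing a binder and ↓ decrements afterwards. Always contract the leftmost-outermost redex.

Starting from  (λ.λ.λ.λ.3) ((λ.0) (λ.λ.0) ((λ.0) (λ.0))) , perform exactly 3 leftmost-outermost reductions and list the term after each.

Answer: after 3 steps: λ.λ.λ.λ.0

Reduction:
  start: (λ.λ.λ.λ.3) ((λ.0) (λ.λ.0) ((λ.0) (λ.0)))
  →1  λ.λ.λ.(λ.0) (λ.λ.0) ((λ.0) (λ.0))
  →2  λ.λ.λ.(λ.λ.0) ((λ.0) (λ.0))
  →3  λ.λ.λ.λ.0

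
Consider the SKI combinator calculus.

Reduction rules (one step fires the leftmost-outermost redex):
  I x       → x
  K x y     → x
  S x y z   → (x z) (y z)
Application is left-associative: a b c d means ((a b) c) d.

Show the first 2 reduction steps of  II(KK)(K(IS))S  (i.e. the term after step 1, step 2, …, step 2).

Answer: after 2 steps: KK(K(IS))S

Working:
  start: II(KK)(K(IS))S
  step 1: I(KK)(K(IS))S
  step 2: KK(K(IS))S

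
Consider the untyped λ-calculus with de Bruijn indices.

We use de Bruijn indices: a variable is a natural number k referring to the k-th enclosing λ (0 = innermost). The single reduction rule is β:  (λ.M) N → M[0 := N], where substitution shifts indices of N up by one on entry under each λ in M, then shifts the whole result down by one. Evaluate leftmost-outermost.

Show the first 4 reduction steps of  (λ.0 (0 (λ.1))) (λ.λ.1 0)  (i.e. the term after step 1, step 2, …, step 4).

  start: (λ.0 (0 (λ.1))) (λ.λ.1 0)
  →1  (λ.λ.1 0) ((λ.λ.1 0) (λ.λ.λ.1 0))
  →2  λ.(λ.λ.1 0) (λ.λ.λ.1 0) 0
  →3  λ.(λ.(λ.λ.λ.1 0) 0) 0
  →4  λ.(λ.λ.λ.1 0) 0

Answer: after 4 steps: λ.(λ.λ.λ.1 0) 0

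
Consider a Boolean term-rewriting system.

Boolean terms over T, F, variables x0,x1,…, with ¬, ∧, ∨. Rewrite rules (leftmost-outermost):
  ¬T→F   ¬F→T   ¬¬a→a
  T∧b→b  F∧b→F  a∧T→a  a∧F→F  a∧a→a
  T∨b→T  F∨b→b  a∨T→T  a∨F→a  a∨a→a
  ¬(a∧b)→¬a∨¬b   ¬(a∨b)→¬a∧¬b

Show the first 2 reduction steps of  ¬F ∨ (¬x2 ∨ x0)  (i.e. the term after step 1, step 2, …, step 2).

  start: ¬F ∨ (¬x2 ∨ x0)
  →1  T ∨ (¬x2 ∨ x0)
  →2  T

Answer: after 2 steps: T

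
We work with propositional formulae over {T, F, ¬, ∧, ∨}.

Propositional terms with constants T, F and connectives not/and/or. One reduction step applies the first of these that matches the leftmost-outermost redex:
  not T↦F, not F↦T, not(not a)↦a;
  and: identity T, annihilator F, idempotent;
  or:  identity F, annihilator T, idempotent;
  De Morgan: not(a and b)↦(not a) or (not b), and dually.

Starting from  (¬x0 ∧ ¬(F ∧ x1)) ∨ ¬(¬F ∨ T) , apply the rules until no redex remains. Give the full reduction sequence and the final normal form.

Answer: normal form = ¬x0  (in 8 steps)

Reduction:
  start: (¬x0 ∧ ¬(F ∧ x1)) ∨ ¬(¬F ∨ T)
  →1  (¬x0 ∧ (¬F ∨ ¬x1)) ∨ ¬(¬F ∨ T)
  →2  (¬x0 ∧ (T ∨ ¬x1)) ∨ ¬(¬F ∨ T)
  →3  (¬x0 ∧ T) ∨ ¬(¬F ∨ T)
  →4  ¬x0 ∨ ¬(¬F ∨ T)
  →5  ¬x0 ∨ (¬¬F ∧ ¬T)
  →6  ¬x0 ∨ (F ∧ ¬T)
  →7  ¬x0 ∨ F
  →8  ¬x0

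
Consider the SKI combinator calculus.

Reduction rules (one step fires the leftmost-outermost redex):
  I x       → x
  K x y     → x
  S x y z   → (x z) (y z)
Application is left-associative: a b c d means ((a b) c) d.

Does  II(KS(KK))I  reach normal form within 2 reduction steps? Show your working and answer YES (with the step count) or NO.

  start: II(KS(KK))I
  step 1: I(KS(KK))I
  step 2: KS(KK)I

Answer: NO — after 2 steps the term is KS(KK)I, not yet normal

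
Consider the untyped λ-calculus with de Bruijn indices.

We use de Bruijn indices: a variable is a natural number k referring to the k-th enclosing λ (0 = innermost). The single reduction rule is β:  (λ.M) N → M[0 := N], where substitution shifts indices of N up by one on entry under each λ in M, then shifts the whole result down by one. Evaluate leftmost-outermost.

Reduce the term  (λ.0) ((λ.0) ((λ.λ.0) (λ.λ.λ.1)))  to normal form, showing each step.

Answer: normal form = λ.0  (in 3 steps)

Derivation:
  start: (λ.0) ((λ.0) ((λ.λ.0) (λ.λ.λ.1)))
  [1] (λ.0) ((λ.λ.0) (λ.λ.λ.1))
  [2] (λ.λ.0) (λ.λ.λ.1)
  [3] λ.0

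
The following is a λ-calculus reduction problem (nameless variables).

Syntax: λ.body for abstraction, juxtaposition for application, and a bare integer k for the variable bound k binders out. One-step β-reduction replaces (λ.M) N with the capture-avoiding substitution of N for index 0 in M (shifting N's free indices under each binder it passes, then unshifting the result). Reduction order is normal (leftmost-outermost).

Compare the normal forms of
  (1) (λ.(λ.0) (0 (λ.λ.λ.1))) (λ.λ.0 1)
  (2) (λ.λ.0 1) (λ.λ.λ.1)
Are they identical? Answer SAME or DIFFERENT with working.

Term A:
  start: (λ.(λ.0) (0 (λ.λ.λ.1))) (λ.λ.0 1)
  step 1: (λ.0) ((λ.λ.0 1) (λ.λ.λ.1))
  step 2: (λ.λ.0 1) (λ.λ.λ.1)
  step 3: λ.0 (λ.λ.λ.1)

Term B:
  start: (λ.λ.0 1) (λ.λ.λ.1)
  step 1: λ.0 (λ.λ.λ.1)

Answer: SAME — A ⇓ λ.0 (λ.λ.λ.1), B ⇓ λ.0 (λ.λ.λ.1)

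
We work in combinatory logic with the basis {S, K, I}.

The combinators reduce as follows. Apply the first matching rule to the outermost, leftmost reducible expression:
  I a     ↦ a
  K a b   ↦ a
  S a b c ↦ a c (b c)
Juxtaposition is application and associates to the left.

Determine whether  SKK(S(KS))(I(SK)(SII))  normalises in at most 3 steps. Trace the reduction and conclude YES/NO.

  start: SKK(S(KS))(I(SK)(SII))
  step 1: K(S(KS))(K(S(KS)))(I(SK)(SII))
  step 2: S(KS)(I(SK)(SII))
  step 3: S(KS)(SK(SII))

Answer: YES — reaches normal form S(KS)(SK(SII)) in 3 ≤ 3 steps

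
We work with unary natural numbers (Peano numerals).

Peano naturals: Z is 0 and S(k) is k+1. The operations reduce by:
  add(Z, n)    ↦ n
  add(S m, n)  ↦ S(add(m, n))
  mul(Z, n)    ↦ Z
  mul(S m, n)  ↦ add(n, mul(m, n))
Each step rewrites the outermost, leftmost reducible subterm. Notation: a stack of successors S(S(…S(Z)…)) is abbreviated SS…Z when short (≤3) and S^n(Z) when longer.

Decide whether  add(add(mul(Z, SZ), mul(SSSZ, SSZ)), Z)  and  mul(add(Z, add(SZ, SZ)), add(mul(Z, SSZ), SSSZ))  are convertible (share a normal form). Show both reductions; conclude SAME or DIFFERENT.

Answer: SAME — A ⇓ S^6(Z), B ⇓ S^6(Z)

Derivation:
Term A:
  start: add(add(mul(Z, SZ), mul(SSSZ, SSZ)), Z)
  →1  add(add(Z, mul(SSSZ, SSZ)), Z)
  →2  add(mul(SSSZ, SSZ), Z)
  →3  add(add(SSZ, mul(SSZ, SSZ)), Z)
  →4  add(S(add(SZ, mul(SSZ, SSZ))), Z)
  →5  S(add(add(SZ, mul(SSZ, SSZ)), Z))
  →6  S(add(S(add(Z, mul(SSZ, SSZ))), Z))
  →7  S(S(add(add(Z, mul(SSZ, SSZ)), Z)))
  →8  S(S(add(mul(SSZ, SSZ), Z)))
  →9  S(S(add(add(SSZ, mul(SZ, SSZ)), Z)))
  →10  S(S(add(S(add(SZ, mul(SZ, SSZ))), Z)))
  →11  S(S(S(add(add(SZ, mul(SZ, SSZ)), Z))))
  →12  S(S(S(add(S(add(Z, mul(SZ, SSZ))), Z))))
  →13  S(S(S(S(add(add(Z, mul(SZ, SSZ)), Z)))))
  →14  S(S(S(S(add(mul(SZ, SSZ), Z)))))
  →15  S(S(S(S(add(add(SSZ, mul(Z, SSZ)), Z)))))
  →16  S(S(S(S(add(S(add(SZ, mul(Z, SSZ))), Z)))))
  →17  S(S(S(S(S(add(add(SZ, mul(Z, SSZ)), Z))))))
  →18  S(S(S(S(S(add(S(add(Z, mul(Z, SSZ))), Z))))))
  →19  S(S(S(S(S(S(add(add(Z, mul(Z, SSZ)), Z)))))))
  →20  S(S(S(S(S(S(add(mul(Z, SSZ), Z)))))))
  →21  S(S(S(S(S(S(add(Z, Z)))))))
  →22  S^6(Z)

Term B:
  start: mul(add(Z, add(SZ, SZ)), add(mul(Z, SSZ), SSSZ))
  →1  mul(add(SZ, SZ), add(mul(Z, SSZ), SSSZ))
  →2  mul(S(add(Z, SZ)), add(mul(Z, SSZ), SSSZ))
  →3  add(add(mul(Z, SSZ), SSSZ), mul(add(Z, SZ), add(mul(Z, SSZ), SSSZ)))
  →4  add(add(Z, SSSZ), mul(add(Z, SZ), add(mul(Z, SSZ), SSSZ)))
  →5  add(SSSZ, mul(add(Z, SZ), add(mul(Z, SSZ), SSSZ)))
  →6  S(add(SSZ, mul(add(Z, SZ), add(mul(Z, SSZ), SSSZ))))
  →7  S(S(add(SZ, mul(add(Z, SZ), add(mul(Z, SSZ), SSSZ)))))
  →8  S(S(S(add(Z, mul(add(Z, SZ), add(mul(Z, SSZ), SSSZ))))))
  →9  S(S(S(mul(add(Z, SZ), add(mul(Z, SSZ), SSSZ)))))
  →10  S(S(S(mul(SZ, add(mul(Z, SSZ), SSSZ)))))
  →11  S(S(S(add(add(mul(Z, SSZ), SSSZ), mul(Z, add(mul(Z, SSZ), SSSZ))))))
  →12  S(S(S(add(add(Z, SSSZ), mul(Z, add(mul(Z, SSZ), SSSZ))))))
  →13  S(S(S(add(SSSZ, mul(Z, add(mul(Z, SSZ), SSSZ))))))
  →14  S(S(S(S(add(SSZ, mul(Z, add(mul(Z, SSZ), SSSZ)))))))
  →15  S(S(S(S(S(add(SZ, mul(Z, add(mul(Z, SSZ), SSSZ))))))))
  →16  S(S(S(S(S(S(add(Z, mul(Z, add(mul(Z, SSZ), SSSZ)))))))))
  →17  S(S(S(S(S(S(mul(Z, add(mul(Z, SSZ), SSSZ))))))))
  →18  S^6(Z)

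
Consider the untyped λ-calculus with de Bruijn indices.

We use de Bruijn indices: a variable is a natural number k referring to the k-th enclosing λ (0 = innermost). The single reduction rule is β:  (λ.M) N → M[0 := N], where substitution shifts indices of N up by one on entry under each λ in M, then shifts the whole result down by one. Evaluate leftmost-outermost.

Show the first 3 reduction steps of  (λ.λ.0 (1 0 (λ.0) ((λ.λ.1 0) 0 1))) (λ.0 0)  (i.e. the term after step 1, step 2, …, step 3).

Answer: after 3 steps: λ.0 (0 0 (λ.0) ((λ.1 0) (λ.0 0)))

Derivation:
  start: (λ.λ.0 (1 0 (λ.0) ((λ.λ.1 0) 0 1))) (λ.0 0)
  [1] λ.0 ((λ.0 0) 0 (λ.0) ((λ.λ.1 0) 0 (λ.0 0)))
  [2] λ.0 (0 0 (λ.0) ((λ.λ.1 0) 0 (λ.0 0)))
  [3] λ.0 (0 0 (λ.0) ((λ.1 0) (λ.0 0)))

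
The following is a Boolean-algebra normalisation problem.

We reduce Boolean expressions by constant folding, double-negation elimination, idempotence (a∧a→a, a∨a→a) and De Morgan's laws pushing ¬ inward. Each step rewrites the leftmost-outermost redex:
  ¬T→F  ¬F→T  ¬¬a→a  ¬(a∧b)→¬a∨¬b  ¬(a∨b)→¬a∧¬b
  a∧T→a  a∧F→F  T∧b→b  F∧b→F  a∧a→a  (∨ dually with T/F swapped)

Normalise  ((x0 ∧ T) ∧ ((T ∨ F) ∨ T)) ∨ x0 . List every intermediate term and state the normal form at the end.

  start: ((x0 ∧ T) ∧ ((T ∨ F) ∨ T)) ∨ x0
  →1  (x0 ∧ ((T ∨ F) ∨ T)) ∨ x0
  →2  (x0 ∧ T) ∨ x0
  →3  x0 ∨ x0
  →4  x0

Answer: normal form = x0  (in 4 steps)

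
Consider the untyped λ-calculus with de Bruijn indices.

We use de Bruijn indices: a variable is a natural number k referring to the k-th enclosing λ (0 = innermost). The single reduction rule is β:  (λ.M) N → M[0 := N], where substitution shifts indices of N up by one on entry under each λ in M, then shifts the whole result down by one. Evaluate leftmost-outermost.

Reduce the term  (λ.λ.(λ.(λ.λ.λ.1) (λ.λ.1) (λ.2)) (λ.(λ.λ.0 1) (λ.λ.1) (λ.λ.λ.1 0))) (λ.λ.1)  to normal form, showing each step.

  start: (λ.λ.(λ.(λ.λ.λ.1) (λ.λ.1) (λ.2)) (λ.(λ.λ.0 1) (λ.λ.1) (λ.λ.λ.1 0))) (λ.λ.1)
  →1  λ.(λ.(λ.λ.λ.1) (λ.λ.1) (λ.2)) (λ.(λ.λ.0 1) (λ.λ.1) (λ.λ.λ.1 0))
  →2  λ.(λ.λ.λ.1) (λ.λ.1) (λ.1)
  →3  λ.(λ.λ.1) (λ.1)
  →4  λ.λ.λ.2

Answer: normal form = λ.λ.λ.2  (in 4 steps)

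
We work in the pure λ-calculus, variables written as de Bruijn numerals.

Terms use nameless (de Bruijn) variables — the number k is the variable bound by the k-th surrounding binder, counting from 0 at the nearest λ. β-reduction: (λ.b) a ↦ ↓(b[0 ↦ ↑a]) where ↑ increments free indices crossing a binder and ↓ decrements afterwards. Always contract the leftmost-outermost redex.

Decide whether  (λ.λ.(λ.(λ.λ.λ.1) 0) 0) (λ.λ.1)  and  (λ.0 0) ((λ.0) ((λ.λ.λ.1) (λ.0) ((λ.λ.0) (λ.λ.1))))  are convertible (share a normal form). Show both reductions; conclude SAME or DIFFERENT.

Term A:
  start: (λ.λ.(λ.(λ.λ.λ.1) 0) 0) (λ.λ.1)
  step 1: λ.(λ.(λ.λ.λ.1) 0) 0
  step 2: λ.(λ.λ.λ.1) 0
  step 3: λ.λ.λ.1

Term B:
  start: (λ.0 0) ((λ.0) ((λ.λ.λ.1) (λ.0) ((λ.λ.0) (λ.λ.1))))
  step 1: (λ.0) ((λ.λ.λ.1) (λ.0) ((λ.λ.0) (λ.λ.1))) ((λ.0) ((λ.λ.λ.1) (λ.0) ((λ.λ.0) (λ.λ.1))))
  step 2: (λ.λ.λ.1) (λ.0) ((λ.λ.0) (λ.λ.1)) ((λ.0) ((λ.λ.λ.1) (λ.0) ((λ.λ.0) (λ.λ.1))))
  step 3: (λ.λ.1) ((λ.λ.0) (λ.λ.1)) ((λ.0) ((λ.λ.λ.1) (λ.0) ((λ.λ.0) (λ.λ.1))))
  step 4: (λ.(λ.λ.0) (λ.λ.1)) ((λ.0) ((λ.λ.λ.1) (λ.0) ((λ.λ.0) (λ.λ.1))))
  step 5: (λ.λ.0) (λ.λ.1)
  step 6: λ.0

Answer: DIFFERENT — A ⇓ λ.λ.λ.1, B ⇓ λ.0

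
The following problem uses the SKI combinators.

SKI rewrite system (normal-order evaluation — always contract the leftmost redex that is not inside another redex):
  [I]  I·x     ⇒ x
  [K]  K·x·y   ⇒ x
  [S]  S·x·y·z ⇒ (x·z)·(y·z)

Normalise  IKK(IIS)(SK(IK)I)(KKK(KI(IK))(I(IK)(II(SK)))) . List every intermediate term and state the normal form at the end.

Answer: normal form = I  (in 5 steps)

Working:
  start: IKK(IIS)(SK(IK)I)(KKK(KI(IK))(I(IK)(II(SK))))
  →1  KK(IIS)(SK(IK)I)(KKK(KI(IK))(I(IK)(II(SK))))
  →2  K(SK(IK)I)(KKK(KI(IK))(I(IK)(II(SK))))
  →3  SK(IK)I
  →4  KI(IKI)
  →5  I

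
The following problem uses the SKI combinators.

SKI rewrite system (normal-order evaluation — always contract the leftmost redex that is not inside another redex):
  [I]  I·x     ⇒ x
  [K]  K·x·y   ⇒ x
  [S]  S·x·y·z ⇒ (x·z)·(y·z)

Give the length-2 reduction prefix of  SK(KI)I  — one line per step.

  start: SK(KI)I
  →1  KI(KII)
  →2  I

Answer: after 2 steps: I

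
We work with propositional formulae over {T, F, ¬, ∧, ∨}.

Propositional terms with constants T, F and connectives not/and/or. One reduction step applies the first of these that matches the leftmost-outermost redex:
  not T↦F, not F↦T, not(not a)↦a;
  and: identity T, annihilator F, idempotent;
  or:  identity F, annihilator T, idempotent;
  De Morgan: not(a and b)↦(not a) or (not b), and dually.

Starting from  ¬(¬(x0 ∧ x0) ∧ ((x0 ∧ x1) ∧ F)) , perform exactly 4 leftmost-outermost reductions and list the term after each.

Answer: after 4 steps: x0 ∨ (¬(x0 ∧ x1) ∨ ¬F)

Working:
  start: ¬(¬(x0 ∧ x0) ∧ ((x0 ∧ x1) ∧ F))
  step 1: ¬¬(x0 ∧ x0) ∨ ¬((x0 ∧ x1) ∧ F)
  step 2: (x0 ∧ x0) ∨ ¬((x0 ∧ x1) ∧ F)
  step 3: x0 ∨ ¬((x0 ∧ x1) ∧ F)
  step 4: x0 ∨ (¬(x0 ∧ x1) ∨ ¬F)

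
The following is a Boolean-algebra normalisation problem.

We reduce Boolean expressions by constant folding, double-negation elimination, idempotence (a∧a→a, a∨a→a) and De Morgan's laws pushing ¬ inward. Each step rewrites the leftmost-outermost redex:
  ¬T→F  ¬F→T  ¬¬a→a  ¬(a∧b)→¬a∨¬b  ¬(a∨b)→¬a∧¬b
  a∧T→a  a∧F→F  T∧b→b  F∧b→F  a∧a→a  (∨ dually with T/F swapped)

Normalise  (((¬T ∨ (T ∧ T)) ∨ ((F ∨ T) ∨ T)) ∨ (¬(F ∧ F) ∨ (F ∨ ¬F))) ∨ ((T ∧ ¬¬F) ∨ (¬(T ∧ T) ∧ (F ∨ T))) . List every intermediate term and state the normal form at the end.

Answer: normal form = T  (in 6 steps)

Reduction:
  start: (((¬T ∨ (T ∧ T)) ∨ ((F ∨ T) ∨ T)) ∨ (¬(F ∧ F) ∨ (F ∨ ¬F))) ∨ ((T ∧ ¬¬F) ∨ (¬(T ∧ T) ∧ (F ∨ T)))
  [1] (((F ∨ (T ∧ T)) ∨ ((F ∨ T) ∨ T)) ∨ (¬(F ∧ F) ∨ (F ∨ ¬F))) ∨ ((T ∧ ¬¬F) ∨ (¬(T ∧ T) ∧ (F ∨ T)))
  [2] (((T ∧ T) ∨ ((F ∨ T) ∨ T)) ∨ (¬(F ∧ F) ∨ (F ∨ ¬F))) ∨ ((T ∧ ¬¬F) ∨ (¬(T ∧ T) ∧ (F ∨ T)))
  [3] ((T ∨ ((F ∨ T) ∨ T)) ∨ (¬(F ∧ F) ∨ (F ∨ ¬F))) ∨ ((T ∧ ¬¬F) ∨ (¬(T ∧ T) ∧ (F ∨ T)))
  [4] (T ∨ (¬(F ∧ F) ∨ (F ∨ ¬F))) ∨ ((T ∧ ¬¬F) ∨ (¬(T ∧ T) ∧ (F ∨ T)))
  [5] T ∨ ((T ∧ ¬¬F) ∨ (¬(T ∧ T) ∧ (F ∨ T)))
  [6] T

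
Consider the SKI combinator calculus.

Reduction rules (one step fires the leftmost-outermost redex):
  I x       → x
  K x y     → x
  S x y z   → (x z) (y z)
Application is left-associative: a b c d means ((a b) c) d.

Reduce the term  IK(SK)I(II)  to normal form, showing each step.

  start: IK(SK)I(II)
  →1  K(SK)I(II)
  →2  SK(II)
  →3  SKI

Answer: normal form = SKI  (in 3 steps)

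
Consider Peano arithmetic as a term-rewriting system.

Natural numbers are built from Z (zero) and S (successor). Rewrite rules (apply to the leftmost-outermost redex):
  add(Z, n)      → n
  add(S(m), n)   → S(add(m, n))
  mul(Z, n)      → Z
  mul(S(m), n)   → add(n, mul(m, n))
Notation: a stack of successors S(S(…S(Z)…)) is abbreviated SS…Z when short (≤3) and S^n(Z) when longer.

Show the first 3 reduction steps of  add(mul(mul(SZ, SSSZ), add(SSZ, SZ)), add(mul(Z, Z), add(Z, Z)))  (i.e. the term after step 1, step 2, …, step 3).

Answer: after 3 steps: add(add(add(SSZ, SZ), mul(add(SSZ, mul(Z, SSSZ)), add(SSZ, SZ))), add(mul(Z, Z), add(Z, Z)))

Working:
  start: add(mul(mul(SZ, SSSZ), add(SSZ, SZ)), add(mul(Z, Z), add(Z, Z)))
  step 1: add(mul(add(SSSZ, mul(Z, SSSZ)), add(SSZ, SZ)), add(mul(Z, Z), add(Z, Z)))
  step 2: add(mul(S(add(SSZ, mul(Z, SSSZ))), add(SSZ, SZ)), add(mul(Z, Z), add(Z, Z)))
  step 3: add(add(add(SSZ, SZ), mul(add(SSZ, mul(Z, SSSZ)), add(SSZ, SZ))), add(mul(Z, Z), add(Z, Z)))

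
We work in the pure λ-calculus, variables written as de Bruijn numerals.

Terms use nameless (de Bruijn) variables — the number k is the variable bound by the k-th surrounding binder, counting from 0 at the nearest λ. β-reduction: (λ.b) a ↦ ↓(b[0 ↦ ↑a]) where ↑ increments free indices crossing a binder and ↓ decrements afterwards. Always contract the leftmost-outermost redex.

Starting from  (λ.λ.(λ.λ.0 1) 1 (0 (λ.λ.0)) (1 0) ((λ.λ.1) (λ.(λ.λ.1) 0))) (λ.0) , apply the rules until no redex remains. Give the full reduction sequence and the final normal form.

Answer: normal form = λ.0 (λ.λ.0) (λ.0) 0 (λ.λ.λ.1)  (in 6 steps)

Working:
  start: (λ.λ.(λ.λ.0 1) 1 (0 (λ.λ.0)) (1 0) ((λ.λ.1) (λ.(λ.λ.1) 0))) (λ.0)
  [1] λ.(λ.λ.0 1) (λ.0) (0 (λ.λ.0)) ((λ.0) 0) ((λ.λ.1) (λ.(λ.λ.1) 0))
  [2] λ.(λ.0 (λ.0)) (0 (λ.λ.0)) ((λ.0) 0) ((λ.λ.1) (λ.(λ.λ.1) 0))
  [3] λ.0 (λ.λ.0) (λ.0) ((λ.0) 0) ((λ.λ.1) (λ.(λ.λ.1) 0))
  [4] λ.0 (λ.λ.0) (λ.0) 0 ((λ.λ.1) (λ.(λ.λ.1) 0))
  [5] λ.0 (λ.λ.0) (λ.0) 0 (λ.λ.(λ.λ.1) 0)
  [6] λ.0 (λ.λ.0) (λ.0) 0 (λ.λ.λ.1)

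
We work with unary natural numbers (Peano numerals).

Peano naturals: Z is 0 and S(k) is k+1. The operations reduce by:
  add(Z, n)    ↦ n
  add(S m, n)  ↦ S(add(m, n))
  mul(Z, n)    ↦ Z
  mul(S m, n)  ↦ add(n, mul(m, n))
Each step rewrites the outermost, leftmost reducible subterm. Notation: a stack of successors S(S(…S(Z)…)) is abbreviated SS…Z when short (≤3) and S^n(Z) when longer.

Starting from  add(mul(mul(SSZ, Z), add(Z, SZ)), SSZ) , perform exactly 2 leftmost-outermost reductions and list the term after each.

Answer: after 2 steps: add(mul(mul(SZ, Z), add(Z, SZ)), SSZ)

Derivation:
  start: add(mul(mul(SSZ, Z), add(Z, SZ)), SSZ)
  →1  add(mul(add(Z, mul(SZ, Z)), add(Z, SZ)), SSZ)
  →2  add(mul(mul(SZ, Z), add(Z, SZ)), SSZ)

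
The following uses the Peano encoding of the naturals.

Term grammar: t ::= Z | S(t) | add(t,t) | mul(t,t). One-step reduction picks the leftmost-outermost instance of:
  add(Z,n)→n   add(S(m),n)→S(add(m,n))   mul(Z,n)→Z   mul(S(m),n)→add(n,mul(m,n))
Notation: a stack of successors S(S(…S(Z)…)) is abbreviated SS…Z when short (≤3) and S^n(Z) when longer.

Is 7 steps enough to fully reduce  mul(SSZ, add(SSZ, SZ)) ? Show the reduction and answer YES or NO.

  start: mul(SSZ, add(SSZ, SZ))
  [1] add(add(SSZ, SZ), mul(SZ, add(SSZ, SZ)))
  [2] add(S(add(SZ, SZ)), mul(SZ, add(SSZ, SZ)))
  [3] S(add(add(SZ, SZ), mul(SZ, add(SSZ, SZ))))
  [4] S(add(S(add(Z, SZ)), mul(SZ, add(SSZ, SZ))))
  [5] S(S(add(add(Z, SZ), mul(SZ, add(SSZ, SZ)))))
  [6] S(S(add(SZ, mul(SZ, add(SSZ, SZ)))))
  [7] S(S(S(add(Z, mul(SZ, add(SSZ, SZ))))))

Answer: NO — after 7 steps the term is S(S(S(add(Z, mul(SZ, add(SSZ, SZ)))))), not yet normal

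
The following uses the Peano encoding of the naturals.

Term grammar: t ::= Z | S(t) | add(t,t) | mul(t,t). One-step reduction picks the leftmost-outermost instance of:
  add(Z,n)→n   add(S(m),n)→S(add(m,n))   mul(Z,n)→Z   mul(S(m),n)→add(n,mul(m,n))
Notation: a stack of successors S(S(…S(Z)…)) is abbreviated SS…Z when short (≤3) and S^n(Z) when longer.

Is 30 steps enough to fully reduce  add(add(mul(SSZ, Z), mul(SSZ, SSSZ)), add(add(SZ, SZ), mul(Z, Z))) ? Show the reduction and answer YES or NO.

  start: add(add(mul(SSZ, Z), mul(SSZ, SSSZ)), add(add(SZ, SZ), mul(Z, Z)))
  [1] add(add(add(Z, mul(SZ, Z)), mul(SSZ, SSSZ)), add(add(SZ, SZ), mul(Z, Z)))
  [2] add(add(mul(SZ, Z), mul(SSZ, SSSZ)), add(add(SZ, SZ), mul(Z, Z)))
  [3] add(add(add(Z, mul(Z, Z)), mul(SSZ, SSSZ)), add(add(SZ, SZ), mul(Z, Z)))
  [4] add(add(mul(Z, Z), mul(SSZ, SSSZ)), add(add(SZ, SZ), mul(Z, Z)))
  [5] add(add(Z, mul(SSZ, SSSZ)), add(add(SZ, SZ), mul(Z, Z)))
  [6] add(mul(SSZ, SSSZ), add(add(SZ, SZ), mul(Z, Z)))
  [7] add(add(SSSZ, mul(SZ, SSSZ)), add(add(SZ, SZ), mul(Z, Z)))
  [8] add(S(add(SSZ, mul(SZ, SSSZ))), add(add(SZ, SZ), mul(Z, Z)))
  [9] S(add(add(SSZ, mul(SZ, SSSZ)), add(add(SZ, SZ), mul(Z, Z))))
  [10] S(add(S(add(SZ, mul(SZ, SSSZ))), add(add(SZ, SZ), mul(Z, Z))))
  [11] S(S(add(add(SZ, mul(SZ, SSSZ)), add(add(SZ, SZ), mul(Z, Z)))))
  [12] S(S(add(S(add(Z, mul(SZ, SSSZ))), add(add(SZ, SZ), mul(Z, Z)))))
  [13] S(S(S(add(add(Z, mul(SZ, SSSZ)), add(add(SZ, SZ), mul(Z, Z))))))
  [14] S(S(S(add(mul(SZ, SSSZ), add(add(SZ, SZ), mul(Z, Z))))))
  [15] S(S(S(add(add(SSSZ, mul(Z, SSSZ)), add(add(SZ, SZ), mul(Z, Z))))))
  [16] S(S(S(add(S(add(SSZ, mul(Z, SSSZ))), add(add(SZ, SZ), mul(Z, Z))))))
  [17] S(S(S(S(add(add(SSZ, mul(Z, SSSZ)), add(add(SZ, SZ), mul(Z, Z)))))))
  [18] S(S(S(S(add(S(add(SZ, mul(Z, SSSZ))), add(add(SZ, SZ), mul(Z, Z)))))))
  [19] S(S(S(S(S(add(add(SZ, mul(Z, SSSZ)), add(add(SZ, SZ), mul(Z, Z))))))))
  [20] S(S(S(S(S(add(S(add(Z, mul(Z, SSSZ))), add(add(SZ, SZ), mul(Z, Z))))))))
  [21] S(S(S(S(S(S(add(add(Z, mul(Z, SSSZ)), add(add(SZ, SZ), mul(Z, Z)))))))))
  [22] S(S(S(S(S(S(add(mul(Z, SSSZ), add(add(SZ, SZ), mul(Z, Z)))))))))
  [23] S(S(S(S(S(S(add(Z, add(add(SZ, SZ), mul(Z, Z)))))))))
  [24] S(S(S(S(S(S(add(add(SZ, SZ), mul(Z, Z))))))))
  [25] S(S(S(S(S(S(add(S(add(Z, SZ)), mul(Z, Z))))))))
  [26] S(S(S(S(S(S(S(add(add(Z, SZ), mul(Z, Z)))))))))
  [27] S(S(S(S(S(S(S(add(SZ, mul(Z, Z)))))))))
  [28] S(S(S(S(S(S(S(S(add(Z, mul(Z, Z))))))))))
  [29] S(S(S(S(S(S(S(S(mul(Z, Z)))))))))
  [30] S^8(Z)

Answer: YES — reaches normal form S^8(Z) in 30 ≤ 30 steps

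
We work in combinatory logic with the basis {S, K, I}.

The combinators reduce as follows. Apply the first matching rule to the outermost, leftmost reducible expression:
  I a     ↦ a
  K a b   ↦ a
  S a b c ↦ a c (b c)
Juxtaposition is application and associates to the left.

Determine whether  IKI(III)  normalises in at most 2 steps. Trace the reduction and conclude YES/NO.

  start: IKI(III)
  step 1: KI(III)
  step 2: I

Answer: YES — reaches normal form I in 2 ≤ 2 steps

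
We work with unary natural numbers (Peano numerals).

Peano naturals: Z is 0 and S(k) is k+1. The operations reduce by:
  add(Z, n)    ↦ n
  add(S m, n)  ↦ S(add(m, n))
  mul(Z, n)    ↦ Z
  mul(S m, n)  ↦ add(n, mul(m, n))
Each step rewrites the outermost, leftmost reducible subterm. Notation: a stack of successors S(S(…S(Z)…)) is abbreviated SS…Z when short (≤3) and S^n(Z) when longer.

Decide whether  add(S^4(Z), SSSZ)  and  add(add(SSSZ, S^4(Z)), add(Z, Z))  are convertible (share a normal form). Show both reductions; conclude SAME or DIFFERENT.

Answer: SAME — A ⇓ S^7(Z), B ⇓ S^7(Z)

Reduction:
Term A:
  start: add(S^4(Z), SSSZ)
  [1] S(add(SSSZ, SSSZ))
  [2] S(S(add(SSZ, SSSZ)))
  [3] S(S(S(add(SZ, SSSZ))))
  [4] S(S(S(S(add(Z, SSSZ)))))
  [5] S^7(Z)

Term B:
  start: add(add(SSSZ, S^4(Z)), add(Z, Z))
  [1] add(S(add(SSZ, S^4(Z))), add(Z, Z))
  [2] S(add(add(SSZ, S^4(Z)), add(Z, Z)))
  [3] S(add(S(add(SZ, S^4(Z))), add(Z, Z)))
  [4] S(S(add(add(SZ, S^4(Z)), add(Z, Z))))
  [5] S(S(add(S(add(Z, S^4(Z))), add(Z, Z))))
  [6] S(S(S(add(add(Z, S^4(Z)), add(Z, Z)))))
  [7] S(S(S(add(S^4(Z), add(Z, Z)))))
  [8] S(S(S(S(add(SSSZ, add(Z, Z))))))
  [9] S(S(S(S(S(add(SSZ, add(Z, Z)))))))
  [10] S(S(S(S(S(S(add(SZ, add(Z, Z))))))))
  [11] S(S(S(S(S(S(S(add(Z, add(Z, Z)))))))))
  [12] S(S(S(S(S(S(S(add(Z, Z))))))))
  [13] S^7(Z)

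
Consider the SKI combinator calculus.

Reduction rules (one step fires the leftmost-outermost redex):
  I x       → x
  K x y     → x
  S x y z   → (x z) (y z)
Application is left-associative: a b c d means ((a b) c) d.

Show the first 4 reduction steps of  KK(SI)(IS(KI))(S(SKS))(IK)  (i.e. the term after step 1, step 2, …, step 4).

Answer: after 4 steps: S(KI)K

Reduction:
  start: KK(SI)(IS(KI))(S(SKS))(IK)
  step 1: K(IS(KI))(S(SKS))(IK)
  step 2: IS(KI)(IK)
  step 3: S(KI)(IK)
  step 4: S(KI)K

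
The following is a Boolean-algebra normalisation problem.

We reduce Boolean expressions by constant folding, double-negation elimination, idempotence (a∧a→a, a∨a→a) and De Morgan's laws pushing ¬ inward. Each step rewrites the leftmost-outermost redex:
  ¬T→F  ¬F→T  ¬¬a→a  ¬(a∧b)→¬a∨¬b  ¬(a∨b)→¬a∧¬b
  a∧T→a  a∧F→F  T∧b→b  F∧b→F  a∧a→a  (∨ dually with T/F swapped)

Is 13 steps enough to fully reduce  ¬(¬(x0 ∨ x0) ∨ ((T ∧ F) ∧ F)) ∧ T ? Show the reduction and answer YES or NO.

Answer: YES — reaches normal form x0 in 11 ≤ 13 steps

Reduction:
  start: ¬(¬(x0 ∨ x0) ∨ ((T ∧ F) ∧ F)) ∧ T
  →1  ¬(¬(x0 ∨ x0) ∨ ((T ∧ F) ∧ F))
  →2  ¬¬(x0 ∨ x0) ∧ ¬((T ∧ F) ∧ F)
  →3  (x0 ∨ x0) ∧ ¬((T ∧ F) ∧ F)
  →4  x0 ∧ ¬((T ∧ F) ∧ F)
  →5  x0 ∧ (¬(T ∧ F) ∨ ¬F)
  →6  x0 ∧ ((¬T ∨ ¬F) ∨ ¬F)
  →7  x0 ∧ ((F ∨ ¬F) ∨ ¬F)
  →8  x0 ∧ (¬F ∨ ¬F)
  →9  x0 ∧ ¬F
  →10  x0 ∧ T
  →11  x0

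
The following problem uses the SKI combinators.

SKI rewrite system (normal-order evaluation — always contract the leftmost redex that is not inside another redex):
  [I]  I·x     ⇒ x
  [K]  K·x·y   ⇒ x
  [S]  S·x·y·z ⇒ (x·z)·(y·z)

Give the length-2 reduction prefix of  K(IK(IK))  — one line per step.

Answer: after 2 steps: K(KK)

Working:
  start: K(IK(IK))
  →1  K(K(IK))
  →2  K(KK)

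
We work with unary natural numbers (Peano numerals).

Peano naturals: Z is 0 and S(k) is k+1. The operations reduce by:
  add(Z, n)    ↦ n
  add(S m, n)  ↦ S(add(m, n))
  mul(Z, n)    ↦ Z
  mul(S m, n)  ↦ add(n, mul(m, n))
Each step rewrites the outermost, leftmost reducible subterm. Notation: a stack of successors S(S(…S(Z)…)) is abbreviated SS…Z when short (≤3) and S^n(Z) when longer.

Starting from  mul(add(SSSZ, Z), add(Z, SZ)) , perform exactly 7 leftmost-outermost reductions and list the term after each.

Answer: after 7 steps: S(add(add(Z, SZ), mul(add(SZ, Z), add(Z, SZ))))

Working:
  start: mul(add(SSSZ, Z), add(Z, SZ))
  →1  mul(S(add(SSZ, Z)), add(Z, SZ))
  →2  add(add(Z, SZ), mul(add(SSZ, Z), add(Z, SZ)))
  →3  add(SZ, mul(add(SSZ, Z), add(Z, SZ)))
  →4  S(add(Z, mul(add(SSZ, Z), add(Z, SZ))))
  →5  S(mul(add(SSZ, Z), add(Z, SZ)))
  →6  S(mul(S(add(SZ, Z)), add(Z, SZ)))
  →7  S(add(add(Z, SZ), mul(add(SZ, Z), add(Z, SZ))))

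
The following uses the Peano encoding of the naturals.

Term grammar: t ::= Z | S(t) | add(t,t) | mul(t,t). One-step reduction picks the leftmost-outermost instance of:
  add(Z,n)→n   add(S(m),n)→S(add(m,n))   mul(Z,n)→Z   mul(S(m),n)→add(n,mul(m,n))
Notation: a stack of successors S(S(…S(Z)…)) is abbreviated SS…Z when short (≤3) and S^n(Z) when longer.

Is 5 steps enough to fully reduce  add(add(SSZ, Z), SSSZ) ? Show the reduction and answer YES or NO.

  start: add(add(SSZ, Z), SSSZ)
  [1] add(S(add(SZ, Z)), SSSZ)
  [2] S(add(add(SZ, Z), SSSZ))
  [3] S(add(S(add(Z, Z)), SSSZ))
  [4] S(S(add(add(Z, Z), SSSZ)))
  [5] S(S(add(Z, SSSZ)))

Answer: NO — after 5 steps the term is S(S(add(Z, SSSZ))), not yet normal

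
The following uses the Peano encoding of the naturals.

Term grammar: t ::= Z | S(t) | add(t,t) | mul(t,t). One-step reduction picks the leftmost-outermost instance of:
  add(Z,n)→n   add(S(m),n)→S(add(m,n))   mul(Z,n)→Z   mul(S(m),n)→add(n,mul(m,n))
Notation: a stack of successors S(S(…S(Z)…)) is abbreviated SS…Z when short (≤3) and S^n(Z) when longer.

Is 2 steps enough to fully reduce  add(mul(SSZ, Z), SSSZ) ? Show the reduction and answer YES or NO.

  start: add(mul(SSZ, Z), SSSZ)
  →1  add(add(Z, mul(SZ, Z)), SSSZ)
  →2  add(mul(SZ, Z), SSSZ)

Answer: NO — after 2 steps the term is add(mul(SZ, Z), SSSZ), not yet normal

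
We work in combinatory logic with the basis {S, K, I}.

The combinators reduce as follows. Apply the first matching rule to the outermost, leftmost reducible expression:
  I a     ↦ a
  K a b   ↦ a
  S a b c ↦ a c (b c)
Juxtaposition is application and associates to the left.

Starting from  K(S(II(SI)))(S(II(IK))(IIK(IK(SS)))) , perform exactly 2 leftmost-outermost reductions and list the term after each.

Answer: after 2 steps: S(I(SI))

Working:
  start: K(S(II(SI)))(S(II(IK))(IIK(IK(SS))))
  step 1: S(II(SI))
  step 2: S(I(SI))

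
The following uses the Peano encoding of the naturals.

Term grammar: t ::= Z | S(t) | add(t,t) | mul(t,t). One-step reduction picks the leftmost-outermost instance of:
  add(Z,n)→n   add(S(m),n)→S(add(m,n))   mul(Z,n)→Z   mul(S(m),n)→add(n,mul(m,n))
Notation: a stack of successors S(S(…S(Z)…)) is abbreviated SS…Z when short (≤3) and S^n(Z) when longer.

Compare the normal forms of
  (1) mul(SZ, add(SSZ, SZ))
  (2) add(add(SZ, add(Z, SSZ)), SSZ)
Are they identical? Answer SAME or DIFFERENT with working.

Answer: DIFFERENT — A ⇓ SSSZ, B ⇓ S^5(Z)

Reduction:
Term A:
  start: mul(SZ, add(SSZ, SZ))
  [1] add(add(SSZ, SZ), mul(Z, add(SSZ, SZ)))
  [2] add(S(add(SZ, SZ)), mul(Z, add(SSZ, SZ)))
  [3] S(add(add(SZ, SZ), mul(Z, add(SSZ, SZ))))
  [4] S(add(S(add(Z, SZ)), mul(Z, add(SSZ, SZ))))
  [5] S(S(add(add(Z, SZ), mul(Z, add(SSZ, SZ)))))
  [6] S(S(add(SZ, mul(Z, add(SSZ, SZ)))))
  [7] S(S(S(add(Z, mul(Z, add(SSZ, SZ))))))
  [8] S(S(S(mul(Z, add(SSZ, SZ)))))
  [9] SSSZ

Term B:
  start: add(add(SZ, add(Z, SSZ)), SSZ)
  [1] add(S(add(Z, add(Z, SSZ))), SSZ)
  [2] S(add(add(Z, add(Z, SSZ)), SSZ))
  [3] S(add(add(Z, SSZ), SSZ))
  [4] S(add(SSZ, SSZ))
  [5] S(S(add(SZ, SSZ)))
  [6] S(S(S(add(Z, SSZ))))
  [7] S^5(Z)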